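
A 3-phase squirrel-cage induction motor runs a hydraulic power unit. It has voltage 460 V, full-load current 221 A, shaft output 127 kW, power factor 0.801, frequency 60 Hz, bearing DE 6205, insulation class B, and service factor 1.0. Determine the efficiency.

P_out = 127 kW = 127000 W
P_in = √3·V_L·I_L·cosφ = 1.732 × 460 × 221 × 0.801 = 141036 W
η = P_out / P_in = 127000 / 141036 = 0.900 = 90.0%

90.0 %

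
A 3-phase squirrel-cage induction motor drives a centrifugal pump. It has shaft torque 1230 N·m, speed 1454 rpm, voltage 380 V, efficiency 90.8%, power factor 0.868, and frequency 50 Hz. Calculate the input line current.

361 A

ω = 2π×1454/60 = 152.3 rad/s; P_out = τω = 1230 × 152.3 = 187329 W
P_in = P_out / η = 187329 / 0.908 = 206309 W
I_L = P_in / (√3·V_L·cosφ) = 206309 / (1.732 × 380 × 0.868) = 361 A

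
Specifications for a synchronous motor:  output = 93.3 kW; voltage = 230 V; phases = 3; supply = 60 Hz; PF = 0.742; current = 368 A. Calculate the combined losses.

15.5 kW

P_in = √3·V·I·cosφ = 1.732×230×368×0.742 = 108775 W
P_out = 93300 W
Losses = P_in − P_out = 108775 − 93300 = 15475 W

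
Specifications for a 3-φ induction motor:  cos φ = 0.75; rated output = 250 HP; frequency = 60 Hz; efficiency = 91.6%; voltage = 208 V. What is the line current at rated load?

P_out = 250 × 746 = 186500 W
P_in = P_out / η = 186500 / 0.916 = 203603 W
I_L = P_in / (√3·V_L·cosφ) = 203603 / (1.732 × 208 × 0.75) = 754 A

754 A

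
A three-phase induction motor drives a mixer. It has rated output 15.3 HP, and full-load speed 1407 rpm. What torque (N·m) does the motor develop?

77.5 N·m

P_out = 15.3 × 746 = 11414 W
ω = 2π × 1407/60 = 147.3 rad/s
τ = P_out/ω = 11414/147.3 = 77.5 N·m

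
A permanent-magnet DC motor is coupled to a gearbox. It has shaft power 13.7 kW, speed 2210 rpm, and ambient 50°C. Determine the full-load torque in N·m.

ω = 2π × 2210/60 = 231.4 rad/s
τ = P/ω = 13700/231.4 = 59.2 N·m

59.2 N·m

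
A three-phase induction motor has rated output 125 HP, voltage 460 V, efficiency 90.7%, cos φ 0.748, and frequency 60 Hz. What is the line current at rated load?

173 A

P_out = 125 × 746 = 93250 W
P_in = P_out / η = 93250 / 0.907 = 102811 W
I_L = P_in / (√3·V_L·cosφ) = 102811 / (1.732 × 460 × 0.748) = 173 A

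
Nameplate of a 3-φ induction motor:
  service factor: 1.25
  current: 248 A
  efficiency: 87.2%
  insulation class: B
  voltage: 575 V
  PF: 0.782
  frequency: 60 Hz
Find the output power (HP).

P_in = √3·V·I·cosφ = 1.732 × 575 × 248 × 0.782 = 193141 W
P_out = η·P_in = 0.872 × 193141 = 168419 W
= 168419/746 = 226 HP

226 HP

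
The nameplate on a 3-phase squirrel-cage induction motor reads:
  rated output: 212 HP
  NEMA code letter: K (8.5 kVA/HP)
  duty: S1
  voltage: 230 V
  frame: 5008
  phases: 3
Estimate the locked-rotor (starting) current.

S_LR = 8.5 × 212 = 1802 kVA
I_LR = S_LR/(√3·V_L) = 1802000/(1.732×230) = 4520 A

4520 A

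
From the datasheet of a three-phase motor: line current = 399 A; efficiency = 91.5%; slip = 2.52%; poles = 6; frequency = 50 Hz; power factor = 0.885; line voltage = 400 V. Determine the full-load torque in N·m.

P_in = √3·V·I·cosφ = 1.732 × 400 × 399 × 0.885 = 244638 W
P_out = η·P_in = 0.915 × 244638 = 223844 W
n_s = 120×50/6 = 1000 rpm; n = 1000×(1−0.0252) = 975 rpm
ω = 2π×975/60 = 102.1 rad/s
τ = P_out/ω = 223844/102.1 = 2190 N·m

2190 N·m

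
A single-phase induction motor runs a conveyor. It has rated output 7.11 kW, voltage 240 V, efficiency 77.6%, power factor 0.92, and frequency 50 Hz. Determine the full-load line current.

41.5 A

P_out = 7.11 kW = 7110 W
P_in = P_out / η = 7110 / 0.776 = 9162 W
I = P_in / (V·cosφ) = 9162 / (240 × 0.92) = 41.5 A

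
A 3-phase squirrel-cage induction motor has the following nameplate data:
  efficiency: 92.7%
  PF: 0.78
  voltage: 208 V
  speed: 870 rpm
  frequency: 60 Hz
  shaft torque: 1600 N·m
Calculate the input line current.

560 A

ω = 2π×870/60 = 91.11 rad/s; P_out = τω = 1600 × 91.11 = 145776 W
P_in = P_out / η = 145776 / 0.927 = 157256 W
I_L = P_in / (√3·V_L·cosφ) = 157256 / (1.732 × 208 × 0.78) = 560 A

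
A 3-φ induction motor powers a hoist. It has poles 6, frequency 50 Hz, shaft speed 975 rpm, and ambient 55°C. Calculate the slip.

2.50 %

n_s = 120f/p = 120×50/6 = 1000 rpm
s = (n_s − n)/n_s = (1000 − 975)/1000 = 0.0250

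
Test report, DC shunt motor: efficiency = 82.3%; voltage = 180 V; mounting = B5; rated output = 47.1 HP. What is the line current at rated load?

237 A

P_out = 47.1 × 746 = 35137 W
P_in = P_out / η = 35137 / 0.823 = 42694 W
I = P_in / V = 42694 / 180 = 237 A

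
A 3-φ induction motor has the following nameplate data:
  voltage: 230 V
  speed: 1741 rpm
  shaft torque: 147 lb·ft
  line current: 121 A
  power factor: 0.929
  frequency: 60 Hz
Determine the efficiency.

81.1 %

τ = 147 lb·ft × 1.356 = 199.3 N·m
ω = 2π × 1741/60 = 182.3 rad/s; P_out = τω = 199.3 × 182.3 = 36332 W
P_in = √3·V_L·I_L·cosφ = 1.732 × 230 × 121 × 0.929 = 44779 W
η = P_out / P_in = 36332 / 44779 = 0.811 = 81.1%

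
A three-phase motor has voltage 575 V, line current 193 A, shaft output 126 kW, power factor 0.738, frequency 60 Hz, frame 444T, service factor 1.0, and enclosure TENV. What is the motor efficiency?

P_out = 126 kW = 126000 W
P_in = √3·V_L·I_L·cosφ = 1.732 × 575 × 193 × 0.738 = 141850 W
η = P_out / P_in = 126000 / 141850 = 0.888 = 88.8%

88.8 %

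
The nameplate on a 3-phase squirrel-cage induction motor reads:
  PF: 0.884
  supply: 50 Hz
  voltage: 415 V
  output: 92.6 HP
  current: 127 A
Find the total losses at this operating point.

11.6 kW

P_in = √3·V·I·cosφ = 1.732×415×127×0.884 = 80696 W
P_out = 92.6×746 = 69080 W
Losses = P_in − P_out = 80696 − 69080 = 11616 W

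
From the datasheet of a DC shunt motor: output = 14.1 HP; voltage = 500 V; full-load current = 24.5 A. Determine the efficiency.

85.9 %

P_out = 14.1 × 746 = 10519 W
P_in = V·I = 500 × 24.5 = 12250 W
η = P_out / P_in = 10519 / 12250 = 0.859 = 85.9%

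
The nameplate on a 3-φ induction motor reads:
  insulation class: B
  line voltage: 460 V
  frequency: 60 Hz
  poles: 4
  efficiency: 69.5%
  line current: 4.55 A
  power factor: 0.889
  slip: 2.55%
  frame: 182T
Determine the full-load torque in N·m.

12.2 N·m

P_in = √3·V·I·cosφ = 1.732 × 460 × 4.55 × 0.889 = 3223 W
P_out = η·P_in = 0.695 × 3223 = 2240 W
n_s = 120×60/4 = 1800 rpm; n = 1800×(1−0.0255) = 1754 rpm
ω = 2π×1754/60 = 183.7 rad/s
τ = P_out/ω = 2240/183.7 = 12.2 N·m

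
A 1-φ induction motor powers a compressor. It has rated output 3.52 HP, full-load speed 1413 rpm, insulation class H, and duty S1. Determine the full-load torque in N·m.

P_out = 3.52 × 746 = 2626 W
ω = 2π × 1413/60 = 148 rad/s
τ = P_out/ω = 2626/148 = 17.7 N·m

17.7 N·m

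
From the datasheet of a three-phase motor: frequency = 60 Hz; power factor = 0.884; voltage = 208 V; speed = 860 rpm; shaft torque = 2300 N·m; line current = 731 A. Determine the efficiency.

89.0 %

ω = 2π × 860/60 = 90.06 rad/s; P_out = τω = 2300 × 90.06 = 207138 W
P_in = √3·V_L·I_L·cosφ = 1.732 × 208 × 731 × 0.884 = 232799 W
η = P_out / P_in = 207138 / 232799 = 0.890 = 89.0%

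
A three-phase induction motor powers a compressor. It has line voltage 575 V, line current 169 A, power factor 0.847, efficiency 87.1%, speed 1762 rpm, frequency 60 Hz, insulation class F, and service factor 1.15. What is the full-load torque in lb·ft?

P_in = √3·V·I·cosφ = 1.732 × 575 × 169 × 0.847 = 142556 W
P_out = η·P_in = 0.871 × 142556 = 124166 W
n = 1762 rpm
ω = 2π×1762/60 = 184.5 rad/s
τ = P_out/ω = 124166/184.5 = 673 N·m
In lb·ft: 673/1.356 = 496 lb·ft

496 lb·ft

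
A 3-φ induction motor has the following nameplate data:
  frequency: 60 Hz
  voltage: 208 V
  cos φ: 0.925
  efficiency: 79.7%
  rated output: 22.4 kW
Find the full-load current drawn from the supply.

P_out = 22.4 kW = 22400 W
P_in = P_out / η = 22400 / 0.797 = 28105 W
I_L = P_in / (√3·V_L·cosφ) = 28105 / (1.732 × 208 × 0.925) = 84.3 A

84.3 A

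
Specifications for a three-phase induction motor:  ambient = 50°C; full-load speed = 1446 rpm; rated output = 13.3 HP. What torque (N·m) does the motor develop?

65.5 N·m

P_out = 13.3 × 746 = 9922 W
ω = 2π × 1446/60 = 151.4 rad/s
τ = P_out/ω = 9922/151.4 = 65.5 N·m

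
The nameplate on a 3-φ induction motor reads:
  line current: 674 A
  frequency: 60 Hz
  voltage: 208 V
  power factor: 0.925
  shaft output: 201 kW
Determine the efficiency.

89.5 %

P_out = 201 kW = 201000 W
P_in = √3·V_L·I_L·cosφ = 1.732 × 208 × 674 × 0.925 = 224602 W
η = P_out / P_in = 201000 / 224602 = 0.895 = 89.5%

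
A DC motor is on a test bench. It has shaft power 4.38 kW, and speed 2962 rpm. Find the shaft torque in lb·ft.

ω = 2π × 2962/60 = 310.2 rad/s
τ = P/ω = 4380/310.2 = 14.12 N·m
In lb·ft: 14.12/1.356 = 10.4 lb·ft

10.4 lb·ft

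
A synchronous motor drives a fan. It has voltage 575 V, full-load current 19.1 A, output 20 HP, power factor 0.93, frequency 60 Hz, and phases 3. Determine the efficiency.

84.3 %

P_out = 20 × 746 = 14920 W
P_in = √3·V_L·I_L·cosφ = 1.732 × 575 × 19.1 × 0.93 = 17690 W
η = P_out / P_in = 14920 / 17690 = 0.843 = 84.3%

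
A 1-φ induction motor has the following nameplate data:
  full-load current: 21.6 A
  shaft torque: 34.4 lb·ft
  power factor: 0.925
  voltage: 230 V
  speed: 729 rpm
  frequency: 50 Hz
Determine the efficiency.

77.5 %

τ = 34.4 lb·ft × 1.356 = 46.65 N·m
ω = 2π × 729/60 = 76.34 rad/s; P_out = τω = 46.65 × 76.34 = 3561 W
P_in = V·I·cosφ = 230 × 21.6 × 0.925 = 4595 W
η = P_out / P_in = 3561 / 4595 = 0.775 = 77.5%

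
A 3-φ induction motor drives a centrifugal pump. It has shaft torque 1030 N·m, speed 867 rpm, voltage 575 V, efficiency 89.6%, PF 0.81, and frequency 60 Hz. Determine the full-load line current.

129 A

ω = 2π×867/60 = 90.79 rad/s; P_out = τω = 1030 × 90.79 = 93514 W
P_in = P_out / η = 93514 / 0.896 = 104368 W
I_L = P_in / (√3·V_L·cosφ) = 104368 / (1.732 × 575 × 0.81) = 129 A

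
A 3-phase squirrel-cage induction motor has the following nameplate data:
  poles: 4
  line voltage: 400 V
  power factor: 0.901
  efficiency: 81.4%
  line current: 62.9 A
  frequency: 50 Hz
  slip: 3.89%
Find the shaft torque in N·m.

P_in = √3·V·I·cosφ = 1.732 × 400 × 62.9 × 0.901 = 39263 W
P_out = η·P_in = 0.814 × 39263 = 31960 W
n_s = 120×50/4 = 1500 rpm; n = 1500×(1−0.0389) = 1442 rpm
ω = 2π×1442/60 = 151 rad/s
τ = P_out/ω = 31960/151 = 212 N·m

212 N·m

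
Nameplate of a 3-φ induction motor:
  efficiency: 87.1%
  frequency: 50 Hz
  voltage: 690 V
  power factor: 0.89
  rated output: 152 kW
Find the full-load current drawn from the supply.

164 A

P_out = 152 kW = 152000 W
P_in = P_out / η = 152000 / 0.871 = 174512 W
I_L = P_in / (√3·V_L·cosφ) = 174512 / (1.732 × 690 × 0.89) = 164 A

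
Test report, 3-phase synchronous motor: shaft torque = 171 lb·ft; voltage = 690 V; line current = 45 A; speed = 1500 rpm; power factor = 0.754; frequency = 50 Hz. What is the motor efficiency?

89.8 %

τ = 171 lb·ft × 1.356 = 231.9 N·m
ω = 2π × 1500/60 = 157.1 rad/s; P_out = τω = 231.9 × 157.1 = 36431 W
P_in = √3·V_L·I_L·cosφ = 1.732 × 690 × 45 × 0.754 = 40549 W
η = P_out / P_in = 36431 / 40549 = 0.898 = 89.8%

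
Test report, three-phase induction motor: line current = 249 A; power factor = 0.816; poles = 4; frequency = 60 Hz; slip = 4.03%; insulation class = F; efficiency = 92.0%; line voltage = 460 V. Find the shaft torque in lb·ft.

607 lb·ft

P_in = √3·V·I·cosφ = 1.732 × 460 × 249 × 0.816 = 161881 W
P_out = η·P_in = 0.92 × 161881 = 148931 W
n_s = 120×60/4 = 1800 rpm; n = 1800×(1−0.0403) = 1727 rpm
ω = 2π×1727/60 = 180.9 rad/s
τ = P_out/ω = 148931/180.9 = 823.3 N·m
In lb·ft: 823.3/1.356 = 607 lb·ft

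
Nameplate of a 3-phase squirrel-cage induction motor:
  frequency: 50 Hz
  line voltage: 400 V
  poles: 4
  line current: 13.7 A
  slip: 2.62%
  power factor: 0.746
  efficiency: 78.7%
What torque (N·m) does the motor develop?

36.4 N·m

P_in = √3·V·I·cosφ = 1.732 × 400 × 13.7 × 0.746 = 7081 W
P_out = η·P_in = 0.787 × 7081 = 5573 W
n_s = 120×50/4 = 1500 rpm; n = 1500×(1−0.0262) = 1461 rpm
ω = 2π×1461/60 = 153 rad/s
τ = P_out/ω = 5573/153 = 36.4 N·m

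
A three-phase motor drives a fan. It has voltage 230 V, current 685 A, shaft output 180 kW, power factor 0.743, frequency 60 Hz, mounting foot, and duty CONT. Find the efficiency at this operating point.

88.8 %

P_out = 180 kW = 180000 W
P_in = √3·V_L·I_L·cosφ = 1.732 × 230 × 685 × 0.743 = 202747 W
η = P_out / P_in = 180000 / 202747 = 0.888 = 88.8%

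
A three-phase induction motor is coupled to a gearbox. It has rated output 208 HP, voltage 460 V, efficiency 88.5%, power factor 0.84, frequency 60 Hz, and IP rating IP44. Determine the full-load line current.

P_out = 208 × 746 = 155168 W
P_in = P_out / η = 155168 / 0.885 = 175331 W
I_L = P_in / (√3·V_L·cosφ) = 175331 / (1.732 × 460 × 0.84) = 262 A

262 A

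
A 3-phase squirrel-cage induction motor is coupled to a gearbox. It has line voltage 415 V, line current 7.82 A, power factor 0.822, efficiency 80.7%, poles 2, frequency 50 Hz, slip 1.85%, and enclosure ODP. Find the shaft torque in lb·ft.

8.92 lb·ft

P_in = √3·V·I·cosφ = 1.732 × 415 × 7.82 × 0.822 = 4620 W
P_out = η·P_in = 0.807 × 4620 = 3728 W
n_s = 120×50/2 = 3000 rpm; n = 3000×(1−0.0185) = 2945 rpm
ω = 2π×2945/60 = 308.4 rad/s
τ = P_out/ω = 3728/308.4 = 12.09 N·m
In lb·ft: 12.09/1.356 = 8.92 lb·ft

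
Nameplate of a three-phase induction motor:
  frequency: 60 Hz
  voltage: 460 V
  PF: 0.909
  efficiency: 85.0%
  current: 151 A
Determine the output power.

P_in = √3·V·I·cosφ = 1.732 × 460 × 151 × 0.909 = 109357 W
P_out = η·P_in = 0.85 × 109357 = 92953 W

93 kW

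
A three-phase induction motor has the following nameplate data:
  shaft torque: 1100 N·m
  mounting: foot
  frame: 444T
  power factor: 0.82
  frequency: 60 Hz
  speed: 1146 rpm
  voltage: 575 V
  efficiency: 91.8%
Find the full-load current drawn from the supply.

176 A

ω = 2π×1146/60 = 120 rad/s; P_out = τω = 1100 × 120 = 132000 W
P_in = P_out / η = 132000 / 0.918 = 143791 W
I_L = P_in / (√3·V_L·cosφ) = 143791 / (1.732 × 575 × 0.82) = 176 A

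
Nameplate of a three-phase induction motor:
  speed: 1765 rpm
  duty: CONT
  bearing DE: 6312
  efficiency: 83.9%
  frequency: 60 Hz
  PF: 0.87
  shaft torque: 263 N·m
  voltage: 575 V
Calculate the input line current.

ω = 2π×1765/60 = 184.8 rad/s; P_out = τω = 263 × 184.8 = 48602 W
P_in = P_out / η = 48602 / 0.839 = 57928 W
I_L = P_in / (√3·V_L·cosφ) = 57928 / (1.732 × 575 × 0.87) = 66.9 A

66.9 A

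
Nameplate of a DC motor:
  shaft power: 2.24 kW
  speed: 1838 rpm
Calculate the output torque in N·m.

ω = 2π × 1838/60 = 192.5 rad/s
τ = P/ω = 2240/192.5 = 11.6 N·m

11.6 N·m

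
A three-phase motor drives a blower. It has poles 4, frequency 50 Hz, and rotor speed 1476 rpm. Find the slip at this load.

n_s = 120f/p = 120×50/4 = 1500 rpm
s = (n_s − n)/n_s = (1500 − 1476)/1500 = 0.0160

1.60 %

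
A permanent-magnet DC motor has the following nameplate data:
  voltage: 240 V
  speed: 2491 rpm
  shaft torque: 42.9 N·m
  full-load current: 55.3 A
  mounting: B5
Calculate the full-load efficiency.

84.3 %

ω = 2π × 2491/60 = 260.9 rad/s; P_out = τω = 42.9 × 260.9 = 11193 W
P_in = V·I = 240 × 55.3 = 13272 W
η = P_out / P_in = 11193 / 13272 = 0.843 = 84.3%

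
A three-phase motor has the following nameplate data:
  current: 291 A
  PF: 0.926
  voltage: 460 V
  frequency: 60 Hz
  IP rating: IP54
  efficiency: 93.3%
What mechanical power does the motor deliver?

200 kW

P_in = √3·V·I·cosφ = 1.732 × 460 × 291 × 0.926 = 214689 W
P_out = η·P_in = 0.933 × 214689 = 200305 W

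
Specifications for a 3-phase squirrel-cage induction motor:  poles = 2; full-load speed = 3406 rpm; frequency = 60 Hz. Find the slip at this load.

n_s = 120f/p = 120×60/2 = 3600 rpm
s = (n_s − n)/n_s = (3600 − 3406)/3600 = 0.0539

5.39 %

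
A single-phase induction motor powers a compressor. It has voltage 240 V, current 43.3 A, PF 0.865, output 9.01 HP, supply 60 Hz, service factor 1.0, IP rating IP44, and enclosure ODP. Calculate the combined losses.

P_in = V·I·cosφ = 240×43.3×0.865 = 8989 W
P_out = 9.01×746 = 6721 W
Losses = P_in − P_out = 8989 − 6721 = 2268 W

2.27 kW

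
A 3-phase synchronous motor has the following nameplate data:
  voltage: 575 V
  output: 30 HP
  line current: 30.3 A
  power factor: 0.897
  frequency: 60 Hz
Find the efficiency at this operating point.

P_out = 30 × 746 = 22380 W
P_in = √3·V_L·I_L·cosφ = 1.732 × 575 × 30.3 × 0.897 = 27068 W
η = P_out / P_in = 22380 / 27068 = 0.827 = 82.7%

82.7 %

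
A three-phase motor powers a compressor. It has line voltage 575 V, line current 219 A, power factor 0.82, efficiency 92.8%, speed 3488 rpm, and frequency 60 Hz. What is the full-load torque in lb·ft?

335 lb·ft

P_in = √3·V·I·cosφ = 1.732 × 575 × 219 × 0.82 = 178844 W
P_out = η·P_in = 0.928 × 178844 = 165967 W
n = 3488 rpm
ω = 2π×3488/60 = 365.3 rad/s
τ = P_out/ω = 165967/365.3 = 454.3 N·m
In lb·ft: 454.3/1.356 = 335 lb·ft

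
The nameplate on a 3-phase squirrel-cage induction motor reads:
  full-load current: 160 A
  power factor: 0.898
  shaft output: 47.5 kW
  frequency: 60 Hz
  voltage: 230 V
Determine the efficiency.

P_out = 47.5 kW = 47500 W
P_in = √3·V_L·I_L·cosφ = 1.732 × 230 × 160 × 0.898 = 57236 W
η = P_out / P_in = 47500 / 57236 = 0.830 = 83.0%

83.0 %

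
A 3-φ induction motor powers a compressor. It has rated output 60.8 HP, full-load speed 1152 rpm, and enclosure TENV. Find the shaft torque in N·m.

376 N·m

P_out = 60.8 × 746 = 45357 W
ω = 2π × 1152/60 = 120.6 rad/s
τ = P_out/ω = 45357/120.6 = 376 N·m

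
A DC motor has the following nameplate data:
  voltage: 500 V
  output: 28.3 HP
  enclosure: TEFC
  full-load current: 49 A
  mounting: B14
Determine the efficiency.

P_out = 28.3 × 746 = 21112 W
P_in = V·I = 500 × 49 = 24500 W
η = P_out / P_in = 21112 / 24500 = 0.862 = 86.2%

86.2 %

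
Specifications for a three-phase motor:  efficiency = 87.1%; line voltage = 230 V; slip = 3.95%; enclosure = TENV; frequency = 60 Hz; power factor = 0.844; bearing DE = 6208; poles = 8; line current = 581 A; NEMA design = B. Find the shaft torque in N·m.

P_in = √3·V·I·cosφ = 1.732 × 230 × 581 × 0.844 = 195341 W
P_out = η·P_in = 0.871 × 195341 = 170142 W
n_s = 120×60/8 = 900 rpm; n = 900×(1−0.0395) = 864 rpm
ω = 2π×864/60 = 90.48 rad/s
τ = P_out/ω = 170142/90.48 = 1880 N·m

1880 N·m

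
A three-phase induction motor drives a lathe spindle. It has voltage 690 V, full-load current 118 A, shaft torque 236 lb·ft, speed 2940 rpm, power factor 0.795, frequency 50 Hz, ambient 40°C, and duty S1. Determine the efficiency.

τ = 236 lb·ft × 1.356 = 320 N·m
ω = 2π × 2940/60 = 307.9 rad/s; P_out = τω = 320 × 307.9 = 98528 W
P_in = √3·V_L·I_L·cosφ = 1.732 × 690 × 118 × 0.795 = 112110 W
η = P_out / P_in = 98528 / 112110 = 0.879 = 87.9%

87.9 %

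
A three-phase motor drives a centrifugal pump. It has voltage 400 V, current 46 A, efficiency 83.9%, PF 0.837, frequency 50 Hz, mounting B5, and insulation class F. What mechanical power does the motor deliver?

P_in = √3·V·I·cosφ = 1.732 × 400 × 46 × 0.837 = 26674 W
P_out = η·P_in = 0.839 × 26674 = 22379 W

22.4 kW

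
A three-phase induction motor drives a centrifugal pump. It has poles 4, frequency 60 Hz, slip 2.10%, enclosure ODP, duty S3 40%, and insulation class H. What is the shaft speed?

1762 rpm

n_s = 120f/p = 120×60/4 = 1800 rpm
n = n_s(1 − s) = 1800 × (1 − 0.021) = 1762 rpm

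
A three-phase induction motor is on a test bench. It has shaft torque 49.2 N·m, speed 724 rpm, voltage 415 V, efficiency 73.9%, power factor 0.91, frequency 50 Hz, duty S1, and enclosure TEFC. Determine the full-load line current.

ω = 2π×724/60 = 75.82 rad/s; P_out = τω = 49.2 × 75.82 = 3730 W
P_in = P_out / η = 3730 / 0.739 = 5047 W
I_L = P_in / (√3·V_L·cosφ) = 5047 / (1.732 × 415 × 0.91) = 7.72 A

7.72 A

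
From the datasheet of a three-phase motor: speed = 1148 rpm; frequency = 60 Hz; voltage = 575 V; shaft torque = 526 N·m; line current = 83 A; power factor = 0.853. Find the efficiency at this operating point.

89.7 %

ω = 2π × 1148/60 = 120.2 rad/s; P_out = τω = 526 × 120.2 = 63225 W
P_in = √3·V_L·I_L·cosφ = 1.732 × 575 × 83 × 0.853 = 70509 W
η = P_out / P_in = 63225 / 70509 = 0.897 = 89.7%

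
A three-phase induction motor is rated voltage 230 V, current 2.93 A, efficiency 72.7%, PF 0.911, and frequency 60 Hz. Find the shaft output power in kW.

P_in = √3·V·I·cosφ = 1.732 × 230 × 2.93 × 0.911 = 1063 W
P_out = η·P_in = 0.727 × 1063 = 773 W

0.773 kW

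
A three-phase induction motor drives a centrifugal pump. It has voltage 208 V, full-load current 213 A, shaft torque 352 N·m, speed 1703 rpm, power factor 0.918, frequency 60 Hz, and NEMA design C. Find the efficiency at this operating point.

ω = 2π × 1703/60 = 178.3 rad/s; P_out = τω = 352 × 178.3 = 62762 W
P_in = √3·V_L·I_L·cosφ = 1.732 × 208 × 213 × 0.918 = 70442 W
η = P_out / P_in = 62762 / 70442 = 0.891 = 89.1%

89.1 %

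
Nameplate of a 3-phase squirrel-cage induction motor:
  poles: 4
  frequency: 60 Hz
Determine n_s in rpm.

1800 rpm

n_s = 120f/p = 120×60/4 = 1800 rpm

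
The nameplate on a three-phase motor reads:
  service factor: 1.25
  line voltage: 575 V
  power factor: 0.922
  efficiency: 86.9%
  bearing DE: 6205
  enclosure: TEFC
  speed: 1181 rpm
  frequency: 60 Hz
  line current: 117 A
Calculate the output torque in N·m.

P_in = √3·V·I·cosφ = 1.732 × 575 × 117 × 0.922 = 107432 W
P_out = η·P_in = 0.869 × 107432 = 93358 W
n = 1181 rpm
ω = 2π×1181/60 = 123.7 rad/s
τ = P_out/ω = 93358/123.7 = 755 N·m

755 N·m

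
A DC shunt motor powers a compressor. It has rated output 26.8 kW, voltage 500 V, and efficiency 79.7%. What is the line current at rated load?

67.3 A

P_out = 26.8 kW = 26800 W
P_in = P_out / η = 26800 / 0.797 = 33626 W
I = P_in / V = 33626 / 500 = 67.3 A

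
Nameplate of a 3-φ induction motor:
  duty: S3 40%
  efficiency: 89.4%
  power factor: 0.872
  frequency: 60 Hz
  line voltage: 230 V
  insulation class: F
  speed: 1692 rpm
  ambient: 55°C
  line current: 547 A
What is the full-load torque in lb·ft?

707 lb·ft

P_in = √3·V·I·cosφ = 1.732 × 230 × 547 × 0.872 = 190011 W
P_out = η·P_in = 0.894 × 190011 = 169870 W
n = 1692 rpm
ω = 2π×1692/60 = 177.2 rad/s
τ = P_out/ω = 169870/177.2 = 958.6 N·m
In lb·ft: 958.6/1.356 = 707 lb·ft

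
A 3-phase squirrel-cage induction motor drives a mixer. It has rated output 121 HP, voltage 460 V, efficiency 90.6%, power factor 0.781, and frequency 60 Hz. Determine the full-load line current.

160 A

P_out = 121 × 746 = 90266 W
P_in = P_out / η = 90266 / 0.906 = 99631 W
I_L = P_in / (√3·V_L·cosφ) = 99631 / (1.732 × 460 × 0.781) = 160 A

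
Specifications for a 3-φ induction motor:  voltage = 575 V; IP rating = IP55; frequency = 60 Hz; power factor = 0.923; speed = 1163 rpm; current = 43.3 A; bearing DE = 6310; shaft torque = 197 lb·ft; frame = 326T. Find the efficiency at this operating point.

τ = 197 lb·ft × 1.356 = 267.1 N·m
ω = 2π × 1163/60 = 121.8 rad/s; P_out = τω = 267.1 × 121.8 = 32533 W
P_in = √3·V_L·I_L·cosφ = 1.732 × 575 × 43.3 × 0.923 = 39802 W
η = P_out / P_in = 32533 / 39802 = 0.817 = 81.7%

81.7 %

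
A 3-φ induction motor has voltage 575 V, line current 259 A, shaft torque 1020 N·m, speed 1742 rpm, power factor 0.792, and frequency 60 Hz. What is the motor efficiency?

ω = 2π × 1742/60 = 182.4 rad/s; P_out = τω = 1020 × 182.4 = 186048 W
P_in = √3·V_L·I_L·cosφ = 1.732 × 575 × 259 × 0.792 = 204287 W
η = P_out / P_in = 186048 / 204287 = 0.911 = 91.1%

91.1 %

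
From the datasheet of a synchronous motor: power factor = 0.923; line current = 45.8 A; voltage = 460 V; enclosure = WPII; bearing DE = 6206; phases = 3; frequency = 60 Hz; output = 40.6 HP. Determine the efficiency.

89.9 %

P_out = 40.6 × 746 = 30288 W
P_in = √3·V_L·I_L·cosφ = 1.732 × 460 × 45.8 × 0.923 = 33680 W
η = P_out / P_in = 30288 / 33680 = 0.899 = 89.9%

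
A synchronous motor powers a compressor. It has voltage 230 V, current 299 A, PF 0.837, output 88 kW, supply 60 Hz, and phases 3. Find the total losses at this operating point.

P_in = √3·V·I·cosφ = 1.732×230×299×0.837 = 99695 W
P_out = 88000 W
Losses = P_in − P_out = 99695 − 88000 = 11695 W

11700 W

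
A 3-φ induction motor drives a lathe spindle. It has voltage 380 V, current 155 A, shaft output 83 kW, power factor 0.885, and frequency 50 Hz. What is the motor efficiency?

P_out = 83 kW = 83000 W
P_in = √3·V_L·I_L·cosφ = 1.732 × 380 × 155 × 0.885 = 90283 W
η = P_out / P_in = 83000 / 90283 = 0.919 = 91.9%

91.9 %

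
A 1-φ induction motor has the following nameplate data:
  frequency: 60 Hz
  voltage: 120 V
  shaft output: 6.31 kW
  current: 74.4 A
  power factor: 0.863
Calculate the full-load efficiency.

81.9 %

P_out = 6.31 kW = 6310 W
P_in = V·I·cosφ = 120 × 74.4 × 0.863 = 7705 W
η = P_out / P_in = 6310 / 7705 = 0.819 = 81.9%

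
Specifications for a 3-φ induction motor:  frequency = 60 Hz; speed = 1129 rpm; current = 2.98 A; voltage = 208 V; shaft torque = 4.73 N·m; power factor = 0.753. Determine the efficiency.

ω = 2π × 1129/60 = 118.2 rad/s; P_out = τω = 4.73 × 118.2 = 559 W
P_in = √3·V_L·I_L·cosφ = 1.732 × 208 × 2.98 × 0.753 = 808 W
η = P_out / P_in = 559 / 808 = 0.692 = 69.2%

69.2 %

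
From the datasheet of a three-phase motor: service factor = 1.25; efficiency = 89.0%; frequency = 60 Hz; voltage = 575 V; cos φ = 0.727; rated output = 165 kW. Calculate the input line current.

256 A

P_out = 165 kW = 165000 W
P_in = P_out / η = 165000 / 0.890 = 185393 W
I_L = P_in / (√3·V_L·cosφ) = 185393 / (1.732 × 575 × 0.727) = 256 A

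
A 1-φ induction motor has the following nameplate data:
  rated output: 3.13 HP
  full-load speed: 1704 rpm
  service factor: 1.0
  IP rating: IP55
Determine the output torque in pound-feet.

9.65 lb·ft

P_out = 3.13 × 746 = 2335 W
ω = 2π × 1704/60 = 178.4 rad/s
τ = P_out/ω = 2335/178.4 = 13.09 N·m
In lb·ft: 13.09/1.356 = 9.65 lb·ft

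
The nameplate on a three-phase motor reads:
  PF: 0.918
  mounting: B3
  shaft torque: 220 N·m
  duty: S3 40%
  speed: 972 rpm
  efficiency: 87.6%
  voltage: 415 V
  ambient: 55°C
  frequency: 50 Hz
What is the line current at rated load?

38.7 A

ω = 2π×972/60 = 101.8 rad/s; P_out = τω = 220 × 101.8 = 22396 W
P_in = P_out / η = 22396 / 0.876 = 25566 W
I_L = P_in / (√3·V_L·cosφ) = 25566 / (1.732 × 415 × 0.918) = 38.7 A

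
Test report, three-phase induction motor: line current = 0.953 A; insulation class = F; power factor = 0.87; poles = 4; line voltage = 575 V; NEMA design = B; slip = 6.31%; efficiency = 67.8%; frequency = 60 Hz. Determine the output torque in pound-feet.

2.34 lb·ft

P_in = √3·V·I·cosφ = 1.732 × 575 × 0.953 × 0.87 = 826 W
P_out = η·P_in = 0.678 × 826 = 560 W
n_s = 120×60/4 = 1800 rpm; n = 1800×(1−0.0631) = 1686 rpm
ω = 2π×1686/60 = 176.6 rad/s
τ = P_out/ω = 560/176.6 = 3.171 N·m
In lb·ft: 3.171/1.356 = 2.34 lb·ft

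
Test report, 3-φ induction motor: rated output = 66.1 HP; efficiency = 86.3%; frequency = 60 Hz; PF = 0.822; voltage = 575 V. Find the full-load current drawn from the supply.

P_out = 66.1 × 746 = 49311 W
P_in = P_out / η = 49311 / 0.863 = 57139 W
I_L = P_in / (√3·V_L·cosφ) = 57139 / (1.732 × 575 × 0.822) = 69.8 A

69.8 A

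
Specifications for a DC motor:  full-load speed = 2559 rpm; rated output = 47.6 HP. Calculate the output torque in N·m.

P_out = 47.6 × 746 = 35510 W
ω = 2π × 2559/60 = 268 rad/s
τ = P_out/ω = 35510/268 = 133 N·m

133 N·m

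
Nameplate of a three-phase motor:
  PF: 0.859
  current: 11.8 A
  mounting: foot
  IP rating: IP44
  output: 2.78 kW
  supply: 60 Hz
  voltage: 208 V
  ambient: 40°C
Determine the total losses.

P_in = √3·V·I·cosφ = 1.732×208×11.8×0.859 = 3652 W
P_out = 2780 W
Losses = P_in − P_out = 3652 − 2780 = 872 W

872 W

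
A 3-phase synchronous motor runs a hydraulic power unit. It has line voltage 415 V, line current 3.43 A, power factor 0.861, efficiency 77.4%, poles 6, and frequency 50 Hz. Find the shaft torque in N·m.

15.7 N·m

P_in = √3·V·I·cosφ = 1.732 × 415 × 3.43 × 0.861 = 2123 W
P_out = η·P_in = 0.774 × 2123 = 1643 W
n = n_s = 120×50/6 = 1000 rpm (synchronous)
ω = 2π×1000/60 = 104.7 rad/s
τ = P_out/ω = 1643/104.7 = 15.7 N·m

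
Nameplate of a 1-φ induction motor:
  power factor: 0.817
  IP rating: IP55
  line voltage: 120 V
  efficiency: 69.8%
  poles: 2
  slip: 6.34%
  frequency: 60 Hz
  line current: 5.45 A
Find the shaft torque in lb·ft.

0.779 lb·ft

P_in = V·I·cosφ = 120 × 5.45 × 0.817 = 534 W
P_out = η·P_in = 0.698 × 534 = 373 W
n_s = 120×60/2 = 3600 rpm; n = 3600×(1−0.0634) = 3372 rpm
ω = 2π×3372/60 = 353.1 rad/s
τ = P_out/ω = 373/353.1 = 1.056 N·m
In lb·ft: 1.056/1.356 = 0.779 lb·ft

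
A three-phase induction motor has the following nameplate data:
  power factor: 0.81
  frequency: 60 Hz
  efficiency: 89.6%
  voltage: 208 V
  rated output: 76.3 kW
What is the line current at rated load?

292 A

P_out = 76.3 kW = 76300 W
P_in = P_out / η = 76300 / 0.896 = 85156 W
I_L = P_in / (√3·V_L·cosφ) = 85156 / (1.732 × 208 × 0.81) = 292 A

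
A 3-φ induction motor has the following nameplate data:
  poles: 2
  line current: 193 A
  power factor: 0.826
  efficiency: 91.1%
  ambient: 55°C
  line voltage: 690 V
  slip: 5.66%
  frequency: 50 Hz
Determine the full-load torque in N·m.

586 N·m

P_in = √3·V·I·cosφ = 1.732 × 690 × 193 × 0.826 = 190517 W
P_out = η·P_in = 0.911 × 190517 = 173561 W
n_s = 120×50/2 = 3000 rpm; n = 3000×(1−0.0566) = 2830 rpm
ω = 2π×2830/60 = 296.4 rad/s
τ = P_out/ω = 173561/296.4 = 586 N·m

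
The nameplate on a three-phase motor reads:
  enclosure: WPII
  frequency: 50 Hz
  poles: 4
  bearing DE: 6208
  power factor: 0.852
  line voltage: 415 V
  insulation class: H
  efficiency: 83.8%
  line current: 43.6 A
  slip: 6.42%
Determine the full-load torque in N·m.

152 N·m

P_in = √3·V·I·cosφ = 1.732 × 415 × 43.6 × 0.852 = 26701 W
P_out = η·P_in = 0.838 × 26701 = 22375 W
n_s = 120×50/4 = 1500 rpm; n = 1500×(1−0.0642) = 1404 rpm
ω = 2π×1404/60 = 147 rad/s
τ = P_out/ω = 22375/147 = 152 N·m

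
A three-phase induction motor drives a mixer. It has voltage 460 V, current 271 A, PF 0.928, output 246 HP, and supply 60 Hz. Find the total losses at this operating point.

P_in = √3·V·I·cosφ = 1.732×460×271×0.928 = 200366 W
P_out = 246×746 = 183516 W
Losses = P_in − P_out = 200366 − 183516 = 16850 W

16900 W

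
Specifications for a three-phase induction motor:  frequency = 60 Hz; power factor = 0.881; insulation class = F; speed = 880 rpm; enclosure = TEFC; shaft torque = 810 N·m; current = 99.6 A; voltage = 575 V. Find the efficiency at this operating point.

85.4 %

ω = 2π × 880/60 = 92.15 rad/s; P_out = τω = 810 × 92.15 = 74642 W
P_in = √3·V_L·I_L·cosφ = 1.732 × 575 × 99.6 × 0.881 = 87388 W
η = P_out / P_in = 74642 / 87388 = 0.854 = 85.4%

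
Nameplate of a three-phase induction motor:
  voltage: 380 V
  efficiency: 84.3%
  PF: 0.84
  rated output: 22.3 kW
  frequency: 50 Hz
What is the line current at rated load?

P_out = 22.3 kW = 22300 W
P_in = P_out / η = 22300 / 0.843 = 26453 W
I_L = P_in / (√3·V_L·cosφ) = 26453 / (1.732 × 380 × 0.84) = 47.8 A

47.8 A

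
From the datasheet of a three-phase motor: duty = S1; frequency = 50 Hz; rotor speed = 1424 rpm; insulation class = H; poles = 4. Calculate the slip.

5.1 %

n_s = 120f/p = 120×50/4 = 1500 rpm
s = (n_s − n)/n_s = (1500 − 1424)/1500 = 0.0507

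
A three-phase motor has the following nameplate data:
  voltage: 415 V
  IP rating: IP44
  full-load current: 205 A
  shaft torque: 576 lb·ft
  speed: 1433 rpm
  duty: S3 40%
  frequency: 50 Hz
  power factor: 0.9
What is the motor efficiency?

88.4 %

τ = 576 lb·ft × 1.356 = 781.1 N·m
ω = 2π × 1433/60 = 150.1 rad/s; P_out = τω = 781.1 × 150.1 = 117243 W
P_in = √3·V_L·I_L·cosφ = 1.732 × 415 × 205 × 0.9 = 132615 W
η = P_out / P_in = 117243 / 132615 = 0.884 = 88.4%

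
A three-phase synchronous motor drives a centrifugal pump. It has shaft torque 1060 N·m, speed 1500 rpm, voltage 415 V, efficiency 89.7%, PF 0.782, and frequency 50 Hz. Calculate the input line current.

ω = 2π×1500/60 = 157.1 rad/s; P_out = τω = 1060 × 157.1 = 166526 W
P_in = P_out / η = 166526 / 0.897 = 185648 W
I_L = P_in / (√3·V_L·cosφ) = 185648 / (1.732 × 415 × 0.782) = 330 A

330 A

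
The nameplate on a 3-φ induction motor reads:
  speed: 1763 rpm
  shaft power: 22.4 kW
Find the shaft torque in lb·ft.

ω = 2π × 1763/60 = 184.6 rad/s
τ = P/ω = 22400/184.6 = 121.3 N·m
In lb·ft: 121.3/1.356 = 89.5 lb·ft

89.5 lb·ft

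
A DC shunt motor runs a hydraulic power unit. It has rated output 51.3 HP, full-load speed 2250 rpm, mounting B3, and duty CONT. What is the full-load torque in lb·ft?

P_out = 51.3 × 746 = 38270 W
ω = 2π × 2250/60 = 235.6 rad/s
τ = P_out/ω = 38270/235.6 = 162.4 N·m
In lb·ft: 162.4/1.356 = 120 lb·ft

120 lb·ft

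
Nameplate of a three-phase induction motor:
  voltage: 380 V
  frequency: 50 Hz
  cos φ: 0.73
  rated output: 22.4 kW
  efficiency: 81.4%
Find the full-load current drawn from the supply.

57.3 A

P_out = 22.4 kW = 22400 W
P_in = P_out / η = 22400 / 0.814 = 27518 W
I_L = P_in / (√3·V_L·cosφ) = 27518 / (1.732 × 380 × 0.73) = 57.3 A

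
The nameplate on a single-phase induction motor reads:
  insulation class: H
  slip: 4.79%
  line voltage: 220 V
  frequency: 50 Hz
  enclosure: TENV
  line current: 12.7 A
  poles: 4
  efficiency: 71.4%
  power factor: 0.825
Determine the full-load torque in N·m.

11 N·m

P_in = V·I·cosφ = 220 × 12.7 × 0.825 = 2305 W
P_out = η·P_in = 0.714 × 2305 = 1646 W
n_s = 120×50/4 = 1500 rpm; n = 1500×(1−0.0479) = 1428 rpm
ω = 2π×1428/60 = 149.5 rad/s
τ = P_out/ω = 1646/149.5 = 11 N·m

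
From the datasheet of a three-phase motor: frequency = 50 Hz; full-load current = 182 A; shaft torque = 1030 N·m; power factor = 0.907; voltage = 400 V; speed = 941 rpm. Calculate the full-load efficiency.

88.7 %

ω = 2π × 941/60 = 98.54 rad/s; P_out = τω = 1030 × 98.54 = 101496 W
P_in = √3·V_L·I_L·cosφ = 1.732 × 400 × 182 × 0.907 = 114363 W
η = P_out / P_in = 101496 / 114363 = 0.887 = 88.7%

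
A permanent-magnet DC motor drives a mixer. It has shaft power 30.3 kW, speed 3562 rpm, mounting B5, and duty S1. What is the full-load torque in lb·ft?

59.9 lb·ft

ω = 2π × 3562/60 = 373 rad/s
τ = P/ω = 30300/373 = 81.23 N·m
In lb·ft: 81.23/1.356 = 59.9 lb·ft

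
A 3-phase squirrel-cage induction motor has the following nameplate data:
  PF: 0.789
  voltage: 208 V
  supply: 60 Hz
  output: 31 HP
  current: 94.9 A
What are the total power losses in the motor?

P_in = √3·V·I·cosφ = 1.732×208×94.9×0.789 = 26975 W
P_out = 31×746 = 23126 W
Losses = P_in − P_out = 26975 − 23126 = 3849 W

3.85 kW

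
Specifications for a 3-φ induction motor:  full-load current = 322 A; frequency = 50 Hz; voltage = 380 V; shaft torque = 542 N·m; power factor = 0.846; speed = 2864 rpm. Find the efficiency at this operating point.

ω = 2π × 2864/60 = 299.9 rad/s; P_out = τω = 542 × 299.9 = 162546 W
P_in = √3·V_L·I_L·cosφ = 1.732 × 380 × 322 × 0.846 = 179291 W
η = P_out / P_in = 162546 / 179291 = 0.907 = 90.7%

90.7 %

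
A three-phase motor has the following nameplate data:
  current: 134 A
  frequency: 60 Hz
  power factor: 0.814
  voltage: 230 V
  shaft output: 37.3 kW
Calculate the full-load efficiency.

85.8 %

P_out = 37.3 kW = 37300 W
P_in = √3·V_L·I_L·cosφ = 1.732 × 230 × 134 × 0.814 = 43452 W
η = P_out / P_in = 37300 / 43452 = 0.858 = 85.8%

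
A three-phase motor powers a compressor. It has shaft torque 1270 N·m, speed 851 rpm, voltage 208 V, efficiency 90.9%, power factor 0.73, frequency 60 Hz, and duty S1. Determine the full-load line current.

473 A

ω = 2π×851/60 = 89.12 rad/s; P_out = τω = 1270 × 89.12 = 113182 W
P_in = P_out / η = 113182 / 0.909 = 124513 W
I_L = P_in / (√3·V_L·cosφ) = 124513 / (1.732 × 208 × 0.73) = 473 A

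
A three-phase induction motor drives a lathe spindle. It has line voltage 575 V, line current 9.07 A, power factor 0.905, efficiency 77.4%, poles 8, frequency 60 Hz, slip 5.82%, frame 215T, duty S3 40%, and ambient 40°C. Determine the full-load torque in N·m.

P_in = √3·V·I·cosφ = 1.732 × 575 × 9.07 × 0.905 = 8175 W
P_out = η·P_in = 0.774 × 8175 = 6327 W
n_s = 120×60/8 = 900 rpm; n = 900×(1−0.0582) = 848 rpm
ω = 2π×848/60 = 88.8 rad/s
τ = P_out/ω = 6327/88.8 = 71.3 N·m

71.3 N·m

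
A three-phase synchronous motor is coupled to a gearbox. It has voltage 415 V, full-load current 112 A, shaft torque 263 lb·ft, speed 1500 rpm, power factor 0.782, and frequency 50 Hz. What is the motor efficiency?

τ = 263 lb·ft × 1.356 = 356.6 N·m
ω = 2π × 1500/60 = 157.1 rad/s; P_out = τω = 356.6 × 157.1 = 56022 W
P_in = √3·V_L·I_L·cosφ = 1.732 × 415 × 112 × 0.782 = 62954 W
η = P_out / P_in = 56022 / 62954 = 0.890 = 89.0%

89.0 %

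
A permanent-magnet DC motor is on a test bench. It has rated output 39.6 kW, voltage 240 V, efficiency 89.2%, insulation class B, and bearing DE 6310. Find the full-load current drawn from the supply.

P_out = 39.6 kW = 39600 W
P_in = P_out / η = 39600 / 0.892 = 44395 W
I = P_in / V = 44395 / 240 = 185 A

185 A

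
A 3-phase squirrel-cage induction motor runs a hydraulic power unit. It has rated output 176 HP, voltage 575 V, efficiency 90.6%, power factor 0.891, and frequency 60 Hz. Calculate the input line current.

163 A

P_out = 176 × 746 = 131296 W
P_in = P_out / η = 131296 / 0.906 = 144918 W
I_L = P_in / (√3·V_L·cosφ) = 144918 / (1.732 × 575 × 0.891) = 163 A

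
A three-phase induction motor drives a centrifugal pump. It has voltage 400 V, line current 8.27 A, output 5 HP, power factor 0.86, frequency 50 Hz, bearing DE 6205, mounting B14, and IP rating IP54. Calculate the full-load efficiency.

75.7 %

P_out = 5 × 746 = 3730 W
P_in = √3·V_L·I_L·cosφ = 1.732 × 400 × 8.27 × 0.86 = 4927 W
η = P_out / P_in = 3730 / 4927 = 0.757 = 75.7%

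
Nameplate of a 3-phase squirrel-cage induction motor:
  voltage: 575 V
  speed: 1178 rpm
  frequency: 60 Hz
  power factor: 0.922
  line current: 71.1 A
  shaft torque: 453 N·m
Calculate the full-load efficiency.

85.6 %

ω = 2π × 1178/60 = 123.4 rad/s; P_out = τω = 453 × 123.4 = 55900 W
P_in = √3·V_L·I_L·cosφ = 1.732 × 575 × 71.1 × 0.922 = 65285 W
η = P_out / P_in = 55900 / 65285 = 0.856 = 85.6%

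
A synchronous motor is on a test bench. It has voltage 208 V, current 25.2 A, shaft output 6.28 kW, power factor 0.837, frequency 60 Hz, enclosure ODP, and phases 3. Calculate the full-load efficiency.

82.6 %

P_out = 6.28 kW = 6280 W
P_in = √3·V_L·I_L·cosφ = 1.732 × 208 × 25.2 × 0.837 = 7599 W
η = P_out / P_in = 6280 / 7599 = 0.826 = 82.6%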